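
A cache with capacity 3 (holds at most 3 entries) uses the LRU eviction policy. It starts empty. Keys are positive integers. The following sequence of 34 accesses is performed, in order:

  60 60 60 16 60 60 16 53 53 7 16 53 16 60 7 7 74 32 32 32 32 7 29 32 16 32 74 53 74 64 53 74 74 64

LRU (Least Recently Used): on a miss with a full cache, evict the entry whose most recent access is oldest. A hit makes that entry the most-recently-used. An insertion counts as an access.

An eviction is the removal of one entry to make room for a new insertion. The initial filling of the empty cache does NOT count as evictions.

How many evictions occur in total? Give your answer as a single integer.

LRU simulation (capacity=3):
  1. access 60: MISS. Cache (LRU->MRU): [60]
  2. access 60: HIT. Cache (LRU->MRU): [60]
  3. access 60: HIT. Cache (LRU->MRU): [60]
  4. access 16: MISS. Cache (LRU->MRU): [60 16]
  5. access 60: HIT. Cache (LRU->MRU): [16 60]
  6. access 60: HIT. Cache (LRU->MRU): [16 60]
  7. access 16: HIT. Cache (LRU->MRU): [60 16]
  8. access 53: MISS. Cache (LRU->MRU): [60 16 53]
  9. access 53: HIT. Cache (LRU->MRU): [60 16 53]
  10. access 7: MISS, evict 60. Cache (LRU->MRU): [16 53 7]
  11. access 16: HIT. Cache (LRU->MRU): [53 7 16]
  12. access 53: HIT. Cache (LRU->MRU): [7 16 53]
  13. access 16: HIT. Cache (LRU->MRU): [7 53 16]
  14. access 60: MISS, evict 7. Cache (LRU->MRU): [53 16 60]
  15. access 7: MISS, evict 53. Cache (LRU->MRU): [16 60 7]
  16. access 7: HIT. Cache (LRU->MRU): [16 60 7]
  17. access 74: MISS, evict 16. Cache (LRU->MRU): [60 7 74]
  18. access 32: MISS, evict 60. Cache (LRU->MRU): [7 74 32]
  19. access 32: HIT. Cache (LRU->MRU): [7 74 32]
  20. access 32: HIT. Cache (LRU->MRU): [7 74 32]
  21. access 32: HIT. Cache (LRU->MRU): [7 74 32]
  22. access 7: HIT. Cache (LRU->MRU): [74 32 7]
  23. access 29: MISS, evict 74. Cache (LRU->MRU): [32 7 29]
  24. access 32: HIT. Cache (LRU->MRU): [7 29 32]
  25. access 16: MISS, evict 7. Cache (LRU->MRU): [29 32 16]
  26. access 32: HIT. Cache (LRU->MRU): [29 16 32]
  27. access 74: MISS, evict 29. Cache (LRU->MRU): [16 32 74]
  28. access 53: MISS, evict 16. Cache (LRU->MRU): [32 74 53]
  29. access 74: HIT. Cache (LRU->MRU): [32 53 74]
  30. access 64: MISS, evict 32. Cache (LRU->MRU): [53 74 64]
  31. access 53: HIT. Cache (LRU->MRU): [74 64 53]
  32. access 74: HIT. Cache (LRU->MRU): [64 53 74]
  33. access 74: HIT. Cache (LRU->MRU): [64 53 74]
  34. access 64: HIT. Cache (LRU->MRU): [53 74 64]
Total: 21 hits, 13 misses, 10 evictions

Answer: 10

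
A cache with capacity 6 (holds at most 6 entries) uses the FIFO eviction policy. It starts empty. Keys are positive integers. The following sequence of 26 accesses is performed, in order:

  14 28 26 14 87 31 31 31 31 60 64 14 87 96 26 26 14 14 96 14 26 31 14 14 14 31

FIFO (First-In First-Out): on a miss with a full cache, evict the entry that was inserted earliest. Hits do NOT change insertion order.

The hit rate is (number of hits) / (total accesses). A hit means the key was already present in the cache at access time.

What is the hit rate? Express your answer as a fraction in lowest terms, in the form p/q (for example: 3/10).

FIFO simulation (capacity=6):
  1. access 14: MISS. Cache (old->new): [14]
  2. access 28: MISS. Cache (old->new): [14 28]
  3. access 26: MISS. Cache (old->new): [14 28 26]
  4. access 14: HIT. Cache (old->new): [14 28 26]
  5. access 87: MISS. Cache (old->new): [14 28 26 87]
  6. access 31: MISS. Cache (old->new): [14 28 26 87 31]
  7. access 31: HIT. Cache (old->new): [14 28 26 87 31]
  8. access 31: HIT. Cache (old->new): [14 28 26 87 31]
  9. access 31: HIT. Cache (old->new): [14 28 26 87 31]
  10. access 60: MISS. Cache (old->new): [14 28 26 87 31 60]
  11. access 64: MISS, evict 14. Cache (old->new): [28 26 87 31 60 64]
  12. access 14: MISS, evict 28. Cache (old->new): [26 87 31 60 64 14]
  13. access 87: HIT. Cache (old->new): [26 87 31 60 64 14]
  14. access 96: MISS, evict 26. Cache (old->new): [87 31 60 64 14 96]
  15. access 26: MISS, evict 87. Cache (old->new): [31 60 64 14 96 26]
  16. access 26: HIT. Cache (old->new): [31 60 64 14 96 26]
  17. access 14: HIT. Cache (old->new): [31 60 64 14 96 26]
  18. access 14: HIT. Cache (old->new): [31 60 64 14 96 26]
  19. access 96: HIT. Cache (old->new): [31 60 64 14 96 26]
  20. access 14: HIT. Cache (old->new): [31 60 64 14 96 26]
  21. access 26: HIT. Cache (old->new): [31 60 64 14 96 26]
  22. access 31: HIT. Cache (old->new): [31 60 64 14 96 26]
  23. access 14: HIT. Cache (old->new): [31 60 64 14 96 26]
  24. access 14: HIT. Cache (old->new): [31 60 64 14 96 26]
  25. access 14: HIT. Cache (old->new): [31 60 64 14 96 26]
  26. access 31: HIT. Cache (old->new): [31 60 64 14 96 26]
Total: 16 hits, 10 misses, 4 evictions

Hit rate = 16/26 = 8/13

Answer: 8/13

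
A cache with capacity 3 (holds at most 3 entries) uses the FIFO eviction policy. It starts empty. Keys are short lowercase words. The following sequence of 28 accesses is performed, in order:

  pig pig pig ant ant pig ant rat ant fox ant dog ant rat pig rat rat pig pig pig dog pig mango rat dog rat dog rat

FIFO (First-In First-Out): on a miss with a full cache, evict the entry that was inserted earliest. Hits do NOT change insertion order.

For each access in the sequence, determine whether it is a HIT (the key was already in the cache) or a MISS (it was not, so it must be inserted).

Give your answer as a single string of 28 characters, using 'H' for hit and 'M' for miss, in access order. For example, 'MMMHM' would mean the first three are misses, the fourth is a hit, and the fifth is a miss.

Answer: MHHMHHHMHMHMMMMHHHHHMHMMHHHH

Derivation:
FIFO simulation (capacity=3):
  1. access pig: MISS. Cache (old->new): [pig]
  2. access pig: HIT. Cache (old->new): [pig]
  3. access pig: HIT. Cache (old->new): [pig]
  4. access ant: MISS. Cache (old->new): [pig ant]
  5. access ant: HIT. Cache (old->new): [pig ant]
  6. access pig: HIT. Cache (old->new): [pig ant]
  7. access ant: HIT. Cache (old->new): [pig ant]
  8. access rat: MISS. Cache (old->new): [pig ant rat]
  9. access ant: HIT. Cache (old->new): [pig ant rat]
  10. access fox: MISS, evict pig. Cache (old->new): [ant rat fox]
  11. access ant: HIT. Cache (old->new): [ant rat fox]
  12. access dog: MISS, evict ant. Cache (old->new): [rat fox dog]
  13. access ant: MISS, evict rat. Cache (old->new): [fox dog ant]
  14. access rat: MISS, evict fox. Cache (old->new): [dog ant rat]
  15. access pig: MISS, evict dog. Cache (old->new): [ant rat pig]
  16. access rat: HIT. Cache (old->new): [ant rat pig]
  17. access rat: HIT. Cache (old->new): [ant rat pig]
  18. access pig: HIT. Cache (old->new): [ant rat pig]
  19. access pig: HIT. Cache (old->new): [ant rat pig]
  20. access pig: HIT. Cache (old->new): [ant rat pig]
  21. access dog: MISS, evict ant. Cache (old->new): [rat pig dog]
  22. access pig: HIT. Cache (old->new): [rat pig dog]
  23. access mango: MISS, evict rat. Cache (old->new): [pig dog mango]
  24. access rat: MISS, evict pig. Cache (old->new): [dog mango rat]
  25. access dog: HIT. Cache (old->new): [dog mango rat]
  26. access rat: HIT. Cache (old->new): [dog mango rat]
  27. access dog: HIT. Cache (old->new): [dog mango rat]
  28. access rat: HIT. Cache (old->new): [dog mango rat]
Total: 17 hits, 11 misses, 8 evictions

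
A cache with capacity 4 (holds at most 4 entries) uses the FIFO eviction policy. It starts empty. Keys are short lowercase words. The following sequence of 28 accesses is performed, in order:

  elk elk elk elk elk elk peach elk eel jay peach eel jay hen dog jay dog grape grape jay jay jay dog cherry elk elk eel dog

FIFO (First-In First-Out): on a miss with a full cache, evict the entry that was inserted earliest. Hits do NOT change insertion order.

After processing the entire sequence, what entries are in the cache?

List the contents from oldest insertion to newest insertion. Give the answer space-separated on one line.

FIFO simulation (capacity=4):
  1. access elk: MISS. Cache (old->new): [elk]
  2. access elk: HIT. Cache (old->new): [elk]
  3. access elk: HIT. Cache (old->new): [elk]
  4. access elk: HIT. Cache (old->new): [elk]
  5. access elk: HIT. Cache (old->new): [elk]
  6. access elk: HIT. Cache (old->new): [elk]
  7. access peach: MISS. Cache (old->new): [elk peach]
  8. access elk: HIT. Cache (old->new): [elk peach]
  9. access eel: MISS. Cache (old->new): [elk peach eel]
  10. access jay: MISS. Cache (old->new): [elk peach eel jay]
  11. access peach: HIT. Cache (old->new): [elk peach eel jay]
  12. access eel: HIT. Cache (old->new): [elk peach eel jay]
  13. access jay: HIT. Cache (old->new): [elk peach eel jay]
  14. access hen: MISS, evict elk. Cache (old->new): [peach eel jay hen]
  15. access dog: MISS, evict peach. Cache (old->new): [eel jay hen dog]
  16. access jay: HIT. Cache (old->new): [eel jay hen dog]
  17. access dog: HIT. Cache (old->new): [eel jay hen dog]
  18. access grape: MISS, evict eel. Cache (old->new): [jay hen dog grape]
  19. access grape: HIT. Cache (old->new): [jay hen dog grape]
  20. access jay: HIT. Cache (old->new): [jay hen dog grape]
  21. access jay: HIT. Cache (old->new): [jay hen dog grape]
  22. access jay: HIT. Cache (old->new): [jay hen dog grape]
  23. access dog: HIT. Cache (old->new): [jay hen dog grape]
  24. access cherry: MISS, evict jay. Cache (old->new): [hen dog grape cherry]
  25. access elk: MISS, evict hen. Cache (old->new): [dog grape cherry elk]
  26. access elk: HIT. Cache (old->new): [dog grape cherry elk]
  27. access eel: MISS, evict dog. Cache (old->new): [grape cherry elk eel]
  28. access dog: MISS, evict grape. Cache (old->new): [cherry elk eel dog]
Total: 17 hits, 11 misses, 7 evictions

Answer: cherry elk eel dog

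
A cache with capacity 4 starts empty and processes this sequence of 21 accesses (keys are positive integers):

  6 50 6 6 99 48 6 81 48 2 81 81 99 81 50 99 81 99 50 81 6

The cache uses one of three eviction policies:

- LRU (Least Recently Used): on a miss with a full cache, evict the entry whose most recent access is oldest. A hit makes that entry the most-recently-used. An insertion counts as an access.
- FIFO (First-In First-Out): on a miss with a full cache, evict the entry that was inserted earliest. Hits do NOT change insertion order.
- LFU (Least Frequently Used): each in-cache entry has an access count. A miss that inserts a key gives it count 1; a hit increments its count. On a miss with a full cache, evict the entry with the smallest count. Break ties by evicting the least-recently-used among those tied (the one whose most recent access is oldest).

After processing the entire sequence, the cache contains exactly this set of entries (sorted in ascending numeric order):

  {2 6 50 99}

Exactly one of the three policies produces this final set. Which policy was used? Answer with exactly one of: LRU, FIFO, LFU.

Simulating under each policy and comparing final sets:
  LRU: final set = {6 50 81 99} -> differs
  FIFO: final set = {2 6 50 99} -> MATCHES target
  LFU: final set = {6 50 81 99} -> differs
Only FIFO produces the target set.

Answer: FIFO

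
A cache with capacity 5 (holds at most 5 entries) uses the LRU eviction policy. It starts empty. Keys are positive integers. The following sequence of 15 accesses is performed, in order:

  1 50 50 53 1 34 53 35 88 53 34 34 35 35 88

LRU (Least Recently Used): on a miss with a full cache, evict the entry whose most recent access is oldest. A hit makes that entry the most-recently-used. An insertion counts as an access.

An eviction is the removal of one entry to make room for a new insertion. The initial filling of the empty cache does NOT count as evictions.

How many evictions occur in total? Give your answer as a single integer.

LRU simulation (capacity=5):
  1. access 1: MISS. Cache (LRU->MRU): [1]
  2. access 50: MISS. Cache (LRU->MRU): [1 50]
  3. access 50: HIT. Cache (LRU->MRU): [1 50]
  4. access 53: MISS. Cache (LRU->MRU): [1 50 53]
  5. access 1: HIT. Cache (LRU->MRU): [50 53 1]
  6. access 34: MISS. Cache (LRU->MRU): [50 53 1 34]
  7. access 53: HIT. Cache (LRU->MRU): [50 1 34 53]
  8. access 35: MISS. Cache (LRU->MRU): [50 1 34 53 35]
  9. access 88: MISS, evict 50. Cache (LRU->MRU): [1 34 53 35 88]
  10. access 53: HIT. Cache (LRU->MRU): [1 34 35 88 53]
  11. access 34: HIT. Cache (LRU->MRU): [1 35 88 53 34]
  12. access 34: HIT. Cache (LRU->MRU): [1 35 88 53 34]
  13. access 35: HIT. Cache (LRU->MRU): [1 88 53 34 35]
  14. access 35: HIT. Cache (LRU->MRU): [1 88 53 34 35]
  15. access 88: HIT. Cache (LRU->MRU): [1 53 34 35 88]
Total: 9 hits, 6 misses, 1 evictions

Answer: 1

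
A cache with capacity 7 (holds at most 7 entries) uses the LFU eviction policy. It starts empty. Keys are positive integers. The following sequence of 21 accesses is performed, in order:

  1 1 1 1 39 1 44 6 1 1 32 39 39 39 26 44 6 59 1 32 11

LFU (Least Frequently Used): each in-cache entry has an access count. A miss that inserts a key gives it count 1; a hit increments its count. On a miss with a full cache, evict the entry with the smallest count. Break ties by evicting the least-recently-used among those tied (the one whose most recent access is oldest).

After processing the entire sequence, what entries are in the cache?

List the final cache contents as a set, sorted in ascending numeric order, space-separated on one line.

LFU simulation (capacity=7):
  1. access 1: MISS. Cache: [1(c=1)]
  2. access 1: HIT, count now 2. Cache: [1(c=2)]
  3. access 1: HIT, count now 3. Cache: [1(c=3)]
  4. access 1: HIT, count now 4. Cache: [1(c=4)]
  5. access 39: MISS. Cache: [39(c=1) 1(c=4)]
  6. access 1: HIT, count now 5. Cache: [39(c=1) 1(c=5)]
  7. access 44: MISS. Cache: [39(c=1) 44(c=1) 1(c=5)]
  8. access 6: MISS. Cache: [39(c=1) 44(c=1) 6(c=1) 1(c=5)]
  9. access 1: HIT, count now 6. Cache: [39(c=1) 44(c=1) 6(c=1) 1(c=6)]
  10. access 1: HIT, count now 7. Cache: [39(c=1) 44(c=1) 6(c=1) 1(c=7)]
  11. access 32: MISS. Cache: [39(c=1) 44(c=1) 6(c=1) 32(c=1) 1(c=7)]
  12. access 39: HIT, count now 2. Cache: [44(c=1) 6(c=1) 32(c=1) 39(c=2) 1(c=7)]
  13. access 39: HIT, count now 3. Cache: [44(c=1) 6(c=1) 32(c=1) 39(c=3) 1(c=7)]
  14. access 39: HIT, count now 4. Cache: [44(c=1) 6(c=1) 32(c=1) 39(c=4) 1(c=7)]
  15. access 26: MISS. Cache: [44(c=1) 6(c=1) 32(c=1) 26(c=1) 39(c=4) 1(c=7)]
  16. access 44: HIT, count now 2. Cache: [6(c=1) 32(c=1) 26(c=1) 44(c=2) 39(c=4) 1(c=7)]
  17. access 6: HIT, count now 2. Cache: [32(c=1) 26(c=1) 44(c=2) 6(c=2) 39(c=4) 1(c=7)]
  18. access 59: MISS. Cache: [32(c=1) 26(c=1) 59(c=1) 44(c=2) 6(c=2) 39(c=4) 1(c=7)]
  19. access 1: HIT, count now 8. Cache: [32(c=1) 26(c=1) 59(c=1) 44(c=2) 6(c=2) 39(c=4) 1(c=8)]
  20. access 32: HIT, count now 2. Cache: [26(c=1) 59(c=1) 44(c=2) 6(c=2) 32(c=2) 39(c=4) 1(c=8)]
  21. access 11: MISS, evict 26(c=1). Cache: [59(c=1) 11(c=1) 44(c=2) 6(c=2) 32(c=2) 39(c=4) 1(c=8)]
Total: 13 hits, 8 misses, 1 evictions

Answer: 1 6 11 32 39 44 59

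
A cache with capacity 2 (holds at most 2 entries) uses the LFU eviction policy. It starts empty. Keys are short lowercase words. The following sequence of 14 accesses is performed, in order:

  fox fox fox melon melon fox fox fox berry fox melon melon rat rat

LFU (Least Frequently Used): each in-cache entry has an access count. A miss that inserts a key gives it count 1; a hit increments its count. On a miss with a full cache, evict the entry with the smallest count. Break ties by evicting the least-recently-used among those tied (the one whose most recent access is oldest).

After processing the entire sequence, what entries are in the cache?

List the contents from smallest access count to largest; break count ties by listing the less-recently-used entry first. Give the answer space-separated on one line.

LFU simulation (capacity=2):
  1. access fox: MISS. Cache: [fox(c=1)]
  2. access fox: HIT, count now 2. Cache: [fox(c=2)]
  3. access fox: HIT, count now 3. Cache: [fox(c=3)]
  4. access melon: MISS. Cache: [melon(c=1) fox(c=3)]
  5. access melon: HIT, count now 2. Cache: [melon(c=2) fox(c=3)]
  6. access fox: HIT, count now 4. Cache: [melon(c=2) fox(c=4)]
  7. access fox: HIT, count now 5. Cache: [melon(c=2) fox(c=5)]
  8. access fox: HIT, count now 6. Cache: [melon(c=2) fox(c=6)]
  9. access berry: MISS, evict melon(c=2). Cache: [berry(c=1) fox(c=6)]
  10. access fox: HIT, count now 7. Cache: [berry(c=1) fox(c=7)]
  11. access melon: MISS, evict berry(c=1). Cache: [melon(c=1) fox(c=7)]
  12. access melon: HIT, count now 2. Cache: [melon(c=2) fox(c=7)]
  13. access rat: MISS, evict melon(c=2). Cache: [rat(c=1) fox(c=7)]
  14. access rat: HIT, count now 2. Cache: [rat(c=2) fox(c=7)]
Total: 9 hits, 5 misses, 3 evictions

Answer: rat fox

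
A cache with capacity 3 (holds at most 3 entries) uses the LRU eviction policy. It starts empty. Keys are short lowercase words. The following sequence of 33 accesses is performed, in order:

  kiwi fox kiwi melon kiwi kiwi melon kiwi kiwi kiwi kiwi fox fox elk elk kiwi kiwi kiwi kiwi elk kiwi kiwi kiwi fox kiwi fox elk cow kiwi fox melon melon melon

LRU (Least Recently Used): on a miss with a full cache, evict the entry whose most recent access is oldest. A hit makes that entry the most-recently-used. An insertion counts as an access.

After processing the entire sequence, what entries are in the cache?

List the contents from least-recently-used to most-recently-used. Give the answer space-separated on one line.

Answer: kiwi fox melon

Derivation:
LRU simulation (capacity=3):
  1. access kiwi: MISS. Cache (LRU->MRU): [kiwi]
  2. access fox: MISS. Cache (LRU->MRU): [kiwi fox]
  3. access kiwi: HIT. Cache (LRU->MRU): [fox kiwi]
  4. access melon: MISS. Cache (LRU->MRU): [fox kiwi melon]
  5. access kiwi: HIT. Cache (LRU->MRU): [fox melon kiwi]
  6. access kiwi: HIT. Cache (LRU->MRU): [fox melon kiwi]
  7. access melon: HIT. Cache (LRU->MRU): [fox kiwi melon]
  8. access kiwi: HIT. Cache (LRU->MRU): [fox melon kiwi]
  9. access kiwi: HIT. Cache (LRU->MRU): [fox melon kiwi]
  10. access kiwi: HIT. Cache (LRU->MRU): [fox melon kiwi]
  11. access kiwi: HIT. Cache (LRU->MRU): [fox melon kiwi]
  12. access fox: HIT. Cache (LRU->MRU): [melon kiwi fox]
  13. access fox: HIT. Cache (LRU->MRU): [melon kiwi fox]
  14. access elk: MISS, evict melon. Cache (LRU->MRU): [kiwi fox elk]
  15. access elk: HIT. Cache (LRU->MRU): [kiwi fox elk]
  16. access kiwi: HIT. Cache (LRU->MRU): [fox elk kiwi]
  17. access kiwi: HIT. Cache (LRU->MRU): [fox elk kiwi]
  18. access kiwi: HIT. Cache (LRU->MRU): [fox elk kiwi]
  19. access kiwi: HIT. Cache (LRU->MRU): [fox elk kiwi]
  20. access elk: HIT. Cache (LRU->MRU): [fox kiwi elk]
  21. access kiwi: HIT. Cache (LRU->MRU): [fox elk kiwi]
  22. access kiwi: HIT. Cache (LRU->MRU): [fox elk kiwi]
  23. access kiwi: HIT. Cache (LRU->MRU): [fox elk kiwi]
  24. access fox: HIT. Cache (LRU->MRU): [elk kiwi fox]
  25. access kiwi: HIT. Cache (LRU->MRU): [elk fox kiwi]
  26. access fox: HIT. Cache (LRU->MRU): [elk kiwi fox]
  27. access elk: HIT. Cache (LRU->MRU): [kiwi fox elk]
  28. access cow: MISS, evict kiwi. Cache (LRU->MRU): [fox elk cow]
  29. access kiwi: MISS, evict fox. Cache (LRU->MRU): [elk cow kiwi]
  30. access fox: MISS, evict elk. Cache (LRU->MRU): [cow kiwi fox]
  31. access melon: MISS, evict cow. Cache (LRU->MRU): [kiwi fox melon]
  32. access melon: HIT. Cache (LRU->MRU): [kiwi fox melon]
  33. access melon: HIT. Cache (LRU->MRU): [kiwi fox melon]
Total: 25 hits, 8 misses, 5 evictions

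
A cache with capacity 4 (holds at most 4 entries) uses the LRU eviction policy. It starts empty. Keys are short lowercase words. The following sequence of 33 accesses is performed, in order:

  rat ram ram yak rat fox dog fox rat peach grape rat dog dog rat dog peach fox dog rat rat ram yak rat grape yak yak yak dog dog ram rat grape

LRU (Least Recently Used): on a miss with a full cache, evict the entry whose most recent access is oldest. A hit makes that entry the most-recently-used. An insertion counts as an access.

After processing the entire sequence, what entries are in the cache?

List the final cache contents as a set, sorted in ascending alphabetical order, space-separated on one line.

Answer: dog grape ram rat

Derivation:
LRU simulation (capacity=4):
  1. access rat: MISS. Cache (LRU->MRU): [rat]
  2. access ram: MISS. Cache (LRU->MRU): [rat ram]
  3. access ram: HIT. Cache (LRU->MRU): [rat ram]
  4. access yak: MISS. Cache (LRU->MRU): [rat ram yak]
  5. access rat: HIT. Cache (LRU->MRU): [ram yak rat]
  6. access fox: MISS. Cache (LRU->MRU): [ram yak rat fox]
  7. access dog: MISS, evict ram. Cache (LRU->MRU): [yak rat fox dog]
  8. access fox: HIT. Cache (LRU->MRU): [yak rat dog fox]
  9. access rat: HIT. Cache (LRU->MRU): [yak dog fox rat]
  10. access peach: MISS, evict yak. Cache (LRU->MRU): [dog fox rat peach]
  11. access grape: MISS, evict dog. Cache (LRU->MRU): [fox rat peach grape]
  12. access rat: HIT. Cache (LRU->MRU): [fox peach grape rat]
  13. access dog: MISS, evict fox. Cache (LRU->MRU): [peach grape rat dog]
  14. access dog: HIT. Cache (LRU->MRU): [peach grape rat dog]
  15. access rat: HIT. Cache (LRU->MRU): [peach grape dog rat]
  16. access dog: HIT. Cache (LRU->MRU): [peach grape rat dog]
  17. access peach: HIT. Cache (LRU->MRU): [grape rat dog peach]
  18. access fox: MISS, evict grape. Cache (LRU->MRU): [rat dog peach fox]
  19. access dog: HIT. Cache (LRU->MRU): [rat peach fox dog]
  20. access rat: HIT. Cache (LRU->MRU): [peach fox dog rat]
  21. access rat: HIT. Cache (LRU->MRU): [peach fox dog rat]
  22. access ram: MISS, evict peach. Cache (LRU->MRU): [fox dog rat ram]
  23. access yak: MISS, evict fox. Cache (LRU->MRU): [dog rat ram yak]
  24. access rat: HIT. Cache (LRU->MRU): [dog ram yak rat]
  25. access grape: MISS, evict dog. Cache (LRU->MRU): [ram yak rat grape]
  26. access yak: HIT. Cache (LRU->MRU): [ram rat grape yak]
  27. access yak: HIT. Cache (LRU->MRU): [ram rat grape yak]
  28. access yak: HIT. Cache (LRU->MRU): [ram rat grape yak]
  29. access dog: MISS, evict ram. Cache (LRU->MRU): [rat grape yak dog]
  30. access dog: HIT. Cache (LRU->MRU): [rat grape yak dog]
  31. access ram: MISS, evict rat. Cache (LRU->MRU): [grape yak dog ram]
  32. access rat: MISS, evict grape. Cache (LRU->MRU): [yak dog ram rat]
  33. access grape: MISS, evict yak. Cache (LRU->MRU): [dog ram rat grape]
Total: 17 hits, 16 misses, 12 evictions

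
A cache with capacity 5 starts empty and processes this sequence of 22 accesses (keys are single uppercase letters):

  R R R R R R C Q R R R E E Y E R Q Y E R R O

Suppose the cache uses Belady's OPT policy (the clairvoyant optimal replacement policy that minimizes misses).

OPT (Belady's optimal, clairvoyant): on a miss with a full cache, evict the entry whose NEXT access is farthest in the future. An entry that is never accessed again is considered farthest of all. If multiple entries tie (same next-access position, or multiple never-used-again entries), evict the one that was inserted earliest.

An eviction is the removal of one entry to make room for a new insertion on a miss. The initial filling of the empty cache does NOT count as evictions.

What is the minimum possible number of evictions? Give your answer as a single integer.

Answer: 1

Derivation:
OPT (Belady) simulation (capacity=5):
  1. access R: MISS. Cache: [R]
  2. access R: HIT. Next use of R: step 3. Cache: [R]
  3. access R: HIT. Next use of R: step 4. Cache: [R]
  4. access R: HIT. Next use of R: step 5. Cache: [R]
  5. access R: HIT. Next use of R: step 6. Cache: [R]
  6. access R: HIT. Next use of R: step 9. Cache: [R]
  7. access C: MISS. Cache: [R C]
  8. access Q: MISS. Cache: [R C Q]
  9. access R: HIT. Next use of R: step 10. Cache: [R C Q]
  10. access R: HIT. Next use of R: step 11. Cache: [R C Q]
  11. access R: HIT. Next use of R: step 16. Cache: [R C Q]
  12. access E: MISS. Cache: [R C Q E]
  13. access E: HIT. Next use of E: step 15. Cache: [R C Q E]
  14. access Y: MISS. Cache: [R C Q E Y]
  15. access E: HIT. Next use of E: step 19. Cache: [R C Q E Y]
  16. access R: HIT. Next use of R: step 20. Cache: [R C Q E Y]
  17. access Q: HIT. Next use of Q: never. Cache: [R C Q E Y]
  18. access Y: HIT. Next use of Y: never. Cache: [R C Q E Y]
  19. access E: HIT. Next use of E: never. Cache: [R C Q E Y]
  20. access R: HIT. Next use of R: step 21. Cache: [R C Q E Y]
  21. access R: HIT. Next use of R: never. Cache: [R C Q E Y]
  22. access O: MISS, evict R (next use: never). Cache: [C Q E Y O]
Total: 16 hits, 6 misses, 1 evictions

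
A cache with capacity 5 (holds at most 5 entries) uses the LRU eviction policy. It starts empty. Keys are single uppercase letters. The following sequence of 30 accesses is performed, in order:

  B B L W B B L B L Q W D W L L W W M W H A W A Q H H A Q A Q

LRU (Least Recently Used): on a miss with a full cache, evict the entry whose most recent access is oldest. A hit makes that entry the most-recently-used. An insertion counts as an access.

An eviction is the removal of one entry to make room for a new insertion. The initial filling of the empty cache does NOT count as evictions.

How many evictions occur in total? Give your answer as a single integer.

Answer: 4

Derivation:
LRU simulation (capacity=5):
  1. access B: MISS. Cache (LRU->MRU): [B]
  2. access B: HIT. Cache (LRU->MRU): [B]
  3. access L: MISS. Cache (LRU->MRU): [B L]
  4. access W: MISS. Cache (LRU->MRU): [B L W]
  5. access B: HIT. Cache (LRU->MRU): [L W B]
  6. access B: HIT. Cache (LRU->MRU): [L W B]
  7. access L: HIT. Cache (LRU->MRU): [W B L]
  8. access B: HIT. Cache (LRU->MRU): [W L B]
  9. access L: HIT. Cache (LRU->MRU): [W B L]
  10. access Q: MISS. Cache (LRU->MRU): [W B L Q]
  11. access W: HIT. Cache (LRU->MRU): [B L Q W]
  12. access D: MISS. Cache (LRU->MRU): [B L Q W D]
  13. access W: HIT. Cache (LRU->MRU): [B L Q D W]
  14. access L: HIT. Cache (LRU->MRU): [B Q D W L]
  15. access L: HIT. Cache (LRU->MRU): [B Q D W L]
  16. access W: HIT. Cache (LRU->MRU): [B Q D L W]
  17. access W: HIT. Cache (LRU->MRU): [B Q D L W]
  18. access M: MISS, evict B. Cache (LRU->MRU): [Q D L W M]
  19. access W: HIT. Cache (LRU->MRU): [Q D L M W]
  20. access H: MISS, evict Q. Cache (LRU->MRU): [D L M W H]
  21. access A: MISS, evict D. Cache (LRU->MRU): [L M W H A]
  22. access W: HIT. Cache (LRU->MRU): [L M H A W]
  23. access A: HIT. Cache (LRU->MRU): [L M H W A]
  24. access Q: MISS, evict L. Cache (LRU->MRU): [M H W A Q]
  25. access H: HIT. Cache (LRU->MRU): [M W A Q H]
  26. access H: HIT. Cache (LRU->MRU): [M W A Q H]
  27. access A: HIT. Cache (LRU->MRU): [M W Q H A]
  28. access Q: HIT. Cache (LRU->MRU): [M W H A Q]
  29. access A: HIT. Cache (LRU->MRU): [M W H Q A]
  30. access Q: HIT. Cache (LRU->MRU): [M W H A Q]
Total: 21 hits, 9 misses, 4 evictions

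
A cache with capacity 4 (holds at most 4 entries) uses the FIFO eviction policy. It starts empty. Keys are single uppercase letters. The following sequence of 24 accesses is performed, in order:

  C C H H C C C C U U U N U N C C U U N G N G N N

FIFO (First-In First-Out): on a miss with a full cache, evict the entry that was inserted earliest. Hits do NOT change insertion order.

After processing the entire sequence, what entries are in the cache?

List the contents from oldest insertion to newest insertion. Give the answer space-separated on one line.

FIFO simulation (capacity=4):
  1. access C: MISS. Cache (old->new): [C]
  2. access C: HIT. Cache (old->new): [C]
  3. access H: MISS. Cache (old->new): [C H]
  4. access H: HIT. Cache (old->new): [C H]
  5. access C: HIT. Cache (old->new): [C H]
  6. access C: HIT. Cache (old->new): [C H]
  7. access C: HIT. Cache (old->new): [C H]
  8. access C: HIT. Cache (old->new): [C H]
  9. access U: MISS. Cache (old->new): [C H U]
  10. access U: HIT. Cache (old->new): [C H U]
  11. access U: HIT. Cache (old->new): [C H U]
  12. access N: MISS. Cache (old->new): [C H U N]
  13. access U: HIT. Cache (old->new): [C H U N]
  14. access N: HIT. Cache (old->new): [C H U N]
  15. access C: HIT. Cache (old->new): [C H U N]
  16. access C: HIT. Cache (old->new): [C H U N]
  17. access U: HIT. Cache (old->new): [C H U N]
  18. access U: HIT. Cache (old->new): [C H U N]
  19. access N: HIT. Cache (old->new): [C H U N]
  20. access G: MISS, evict C. Cache (old->new): [H U N G]
  21. access N: HIT. Cache (old->new): [H U N G]
  22. access G: HIT. Cache (old->new): [H U N G]
  23. access N: HIT. Cache (old->new): [H U N G]
  24. access N: HIT. Cache (old->new): [H U N G]
Total: 19 hits, 5 misses, 1 evictions

Answer: H U N G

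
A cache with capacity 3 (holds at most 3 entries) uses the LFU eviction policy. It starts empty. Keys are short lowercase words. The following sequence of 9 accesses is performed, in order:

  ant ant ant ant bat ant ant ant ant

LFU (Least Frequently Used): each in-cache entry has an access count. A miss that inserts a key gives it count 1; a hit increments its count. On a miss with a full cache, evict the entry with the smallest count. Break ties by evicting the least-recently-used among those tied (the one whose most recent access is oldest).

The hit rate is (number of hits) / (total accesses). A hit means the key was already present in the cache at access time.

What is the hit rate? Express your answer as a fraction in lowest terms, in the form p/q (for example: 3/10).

Answer: 7/9

Derivation:
LFU simulation (capacity=3):
  1. access ant: MISS. Cache: [ant(c=1)]
  2. access ant: HIT, count now 2. Cache: [ant(c=2)]
  3. access ant: HIT, count now 3. Cache: [ant(c=3)]
  4. access ant: HIT, count now 4. Cache: [ant(c=4)]
  5. access bat: MISS. Cache: [bat(c=1) ant(c=4)]
  6. access ant: HIT, count now 5. Cache: [bat(c=1) ant(c=5)]
  7. access ant: HIT, count now 6. Cache: [bat(c=1) ant(c=6)]
  8. access ant: HIT, count now 7. Cache: [bat(c=1) ant(c=7)]
  9. access ant: HIT, count now 8. Cache: [bat(c=1) ant(c=8)]
Total: 7 hits, 2 misses, 0 evictions

Hit rate = 7/9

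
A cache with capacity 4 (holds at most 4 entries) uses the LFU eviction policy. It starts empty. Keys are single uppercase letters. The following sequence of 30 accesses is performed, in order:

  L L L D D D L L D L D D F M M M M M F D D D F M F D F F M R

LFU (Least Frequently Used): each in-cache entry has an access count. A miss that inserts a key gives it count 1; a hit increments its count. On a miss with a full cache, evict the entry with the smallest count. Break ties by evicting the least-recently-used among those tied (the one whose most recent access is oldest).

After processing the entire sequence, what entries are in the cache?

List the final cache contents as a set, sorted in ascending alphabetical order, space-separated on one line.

LFU simulation (capacity=4):
  1. access L: MISS. Cache: [L(c=1)]
  2. access L: HIT, count now 2. Cache: [L(c=2)]
  3. access L: HIT, count now 3. Cache: [L(c=3)]
  4. access D: MISS. Cache: [D(c=1) L(c=3)]
  5. access D: HIT, count now 2. Cache: [D(c=2) L(c=3)]
  6. access D: HIT, count now 3. Cache: [L(c=3) D(c=3)]
  7. access L: HIT, count now 4. Cache: [D(c=3) L(c=4)]
  8. access L: HIT, count now 5. Cache: [D(c=3) L(c=5)]
  9. access D: HIT, count now 4. Cache: [D(c=4) L(c=5)]
  10. access L: HIT, count now 6. Cache: [D(c=4) L(c=6)]
  11. access D: HIT, count now 5. Cache: [D(c=5) L(c=6)]
  12. access D: HIT, count now 6. Cache: [L(c=6) D(c=6)]
  13. access F: MISS. Cache: [F(c=1) L(c=6) D(c=6)]
  14. access M: MISS. Cache: [F(c=1) M(c=1) L(c=6) D(c=6)]
  15. access M: HIT, count now 2. Cache: [F(c=1) M(c=2) L(c=6) D(c=6)]
  16. access M: HIT, count now 3. Cache: [F(c=1) M(c=3) L(c=6) D(c=6)]
  17. access M: HIT, count now 4. Cache: [F(c=1) M(c=4) L(c=6) D(c=6)]
  18. access M: HIT, count now 5. Cache: [F(c=1) M(c=5) L(c=6) D(c=6)]
  19. access F: HIT, count now 2. Cache: [F(c=2) M(c=5) L(c=6) D(c=6)]
  20. access D: HIT, count now 7. Cache: [F(c=2) M(c=5) L(c=6) D(c=7)]
  21. access D: HIT, count now 8. Cache: [F(c=2) M(c=5) L(c=6) D(c=8)]
  22. access D: HIT, count now 9. Cache: [F(c=2) M(c=5) L(c=6) D(c=9)]
  23. access F: HIT, count now 3. Cache: [F(c=3) M(c=5) L(c=6) D(c=9)]
  24. access M: HIT, count now 6. Cache: [F(c=3) L(c=6) M(c=6) D(c=9)]
  25. access F: HIT, count now 4. Cache: [F(c=4) L(c=6) M(c=6) D(c=9)]
  26. access D: HIT, count now 10. Cache: [F(c=4) L(c=6) M(c=6) D(c=10)]
  27. access F: HIT, count now 5. Cache: [F(c=5) L(c=6) M(c=6) D(c=10)]
  28. access F: HIT, count now 6. Cache: [L(c=6) M(c=6) F(c=6) D(c=10)]
  29. access M: HIT, count now 7. Cache: [L(c=6) F(c=6) M(c=7) D(c=10)]
  30. access R: MISS, evict L(c=6). Cache: [R(c=1) F(c=6) M(c=7) D(c=10)]
Total: 25 hits, 5 misses, 1 evictions

Answer: D F M R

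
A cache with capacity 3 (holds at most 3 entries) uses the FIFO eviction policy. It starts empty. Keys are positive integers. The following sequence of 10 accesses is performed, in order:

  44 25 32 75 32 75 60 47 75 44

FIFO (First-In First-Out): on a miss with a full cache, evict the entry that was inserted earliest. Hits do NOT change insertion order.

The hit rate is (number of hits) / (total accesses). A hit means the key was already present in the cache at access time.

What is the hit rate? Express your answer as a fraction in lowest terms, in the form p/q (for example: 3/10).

Answer: 3/10

Derivation:
FIFO simulation (capacity=3):
  1. access 44: MISS. Cache (old->new): [44]
  2. access 25: MISS. Cache (old->new): [44 25]
  3. access 32: MISS. Cache (old->new): [44 25 32]
  4. access 75: MISS, evict 44. Cache (old->new): [25 32 75]
  5. access 32: HIT. Cache (old->new): [25 32 75]
  6. access 75: HIT. Cache (old->new): [25 32 75]
  7. access 60: MISS, evict 25. Cache (old->new): [32 75 60]
  8. access 47: MISS, evict 32. Cache (old->new): [75 60 47]
  9. access 75: HIT. Cache (old->new): [75 60 47]
  10. access 44: MISS, evict 75. Cache (old->new): [60 47 44]
Total: 3 hits, 7 misses, 4 evictions

Hit rate = 3/10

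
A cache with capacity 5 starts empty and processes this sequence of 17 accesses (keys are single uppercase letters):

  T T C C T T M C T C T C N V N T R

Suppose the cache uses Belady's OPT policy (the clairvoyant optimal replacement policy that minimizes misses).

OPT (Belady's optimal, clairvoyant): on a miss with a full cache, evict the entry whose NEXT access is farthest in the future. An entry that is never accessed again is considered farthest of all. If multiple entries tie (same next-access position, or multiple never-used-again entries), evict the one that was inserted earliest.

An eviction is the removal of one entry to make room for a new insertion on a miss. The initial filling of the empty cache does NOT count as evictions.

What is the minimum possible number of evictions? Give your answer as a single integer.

OPT (Belady) simulation (capacity=5):
  1. access T: MISS. Cache: [T]
  2. access T: HIT. Next use of T: step 5. Cache: [T]
  3. access C: MISS. Cache: [T C]
  4. access C: HIT. Next use of C: step 8. Cache: [T C]
  5. access T: HIT. Next use of T: step 6. Cache: [T C]
  6. access T: HIT. Next use of T: step 9. Cache: [T C]
  7. access M: MISS. Cache: [T C M]
  8. access C: HIT. Next use of C: step 10. Cache: [T C M]
  9. access T: HIT. Next use of T: step 11. Cache: [T C M]
  10. access C: HIT. Next use of C: step 12. Cache: [T C M]
  11. access T: HIT. Next use of T: step 16. Cache: [T C M]
  12. access C: HIT. Next use of C: never. Cache: [T C M]
  13. access N: MISS. Cache: [T C M N]
  14. access V: MISS. Cache: [T C M N V]
  15. access N: HIT. Next use of N: never. Cache: [T C M N V]
  16. access T: HIT. Next use of T: never. Cache: [T C M N V]
  17. access R: MISS, evict T (next use: never). Cache: [C M N V R]
Total: 11 hits, 6 misses, 1 evictions

Answer: 1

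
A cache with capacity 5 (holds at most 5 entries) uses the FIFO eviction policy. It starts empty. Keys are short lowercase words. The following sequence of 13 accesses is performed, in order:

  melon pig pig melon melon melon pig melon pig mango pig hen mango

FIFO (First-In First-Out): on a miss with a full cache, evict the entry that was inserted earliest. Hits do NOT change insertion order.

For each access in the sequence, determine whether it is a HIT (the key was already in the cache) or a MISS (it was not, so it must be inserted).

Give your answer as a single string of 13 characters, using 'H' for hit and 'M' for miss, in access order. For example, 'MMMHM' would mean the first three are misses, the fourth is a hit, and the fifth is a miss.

FIFO simulation (capacity=5):
  1. access melon: MISS. Cache (old->new): [melon]
  2. access pig: MISS. Cache (old->new): [melon pig]
  3. access pig: HIT. Cache (old->new): [melon pig]
  4. access melon: HIT. Cache (old->new): [melon pig]
  5. access melon: HIT. Cache (old->new): [melon pig]
  6. access melon: HIT. Cache (old->new): [melon pig]
  7. access pig: HIT. Cache (old->new): [melon pig]
  8. access melon: HIT. Cache (old->new): [melon pig]
  9. access pig: HIT. Cache (old->new): [melon pig]
  10. access mango: MISS. Cache (old->new): [melon pig mango]
  11. access pig: HIT. Cache (old->new): [melon pig mango]
  12. access hen: MISS. Cache (old->new): [melon pig mango hen]
  13. access mango: HIT. Cache (old->new): [melon pig mango hen]
Total: 9 hits, 4 misses, 0 evictions

Answer: MMHHHHHHHMHMH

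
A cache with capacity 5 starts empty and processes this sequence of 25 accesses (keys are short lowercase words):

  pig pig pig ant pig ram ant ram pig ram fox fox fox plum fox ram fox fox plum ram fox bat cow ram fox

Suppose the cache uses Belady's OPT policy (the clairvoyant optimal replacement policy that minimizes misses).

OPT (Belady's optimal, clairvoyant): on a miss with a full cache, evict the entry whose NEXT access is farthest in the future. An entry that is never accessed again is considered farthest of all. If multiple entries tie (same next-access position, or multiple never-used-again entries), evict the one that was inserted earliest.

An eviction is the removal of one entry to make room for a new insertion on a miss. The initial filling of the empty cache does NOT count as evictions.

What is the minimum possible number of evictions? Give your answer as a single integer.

OPT (Belady) simulation (capacity=5):
  1. access pig: MISS. Cache: [pig]
  2. access pig: HIT. Next use of pig: step 3. Cache: [pig]
  3. access pig: HIT. Next use of pig: step 5. Cache: [pig]
  4. access ant: MISS. Cache: [pig ant]
  5. access pig: HIT. Next use of pig: step 9. Cache: [pig ant]
  6. access ram: MISS. Cache: [pig ant ram]
  7. access ant: HIT. Next use of ant: never. Cache: [pig ant ram]
  8. access ram: HIT. Next use of ram: step 10. Cache: [pig ant ram]
  9. access pig: HIT. Next use of pig: never. Cache: [pig ant ram]
  10. access ram: HIT. Next use of ram: step 16. Cache: [pig ant ram]
  11. access fox: MISS. Cache: [pig ant ram fox]
  12. access fox: HIT. Next use of fox: step 13. Cache: [pig ant ram fox]
  13. access fox: HIT. Next use of fox: step 15. Cache: [pig ant ram fox]
  14. access plum: MISS. Cache: [pig ant ram fox plum]
  15. access fox: HIT. Next use of fox: step 17. Cache: [pig ant ram fox plum]
  16. access ram: HIT. Next use of ram: step 20. Cache: [pig ant ram fox plum]
  17. access fox: HIT. Next use of fox: step 18. Cache: [pig ant ram fox plum]
  18. access fox: HIT. Next use of fox: step 21. Cache: [pig ant ram fox plum]
  19. access plum: HIT. Next use of plum: never. Cache: [pig ant ram fox plum]
  20. access ram: HIT. Next use of ram: step 24. Cache: [pig ant ram fox plum]
  21. access fox: HIT. Next use of fox: step 25. Cache: [pig ant ram fox plum]
  22. access bat: MISS, evict pig (next use: never). Cache: [ant ram fox plum bat]
  23. access cow: MISS, evict ant (next use: never). Cache: [ram fox plum bat cow]
  24. access ram: HIT. Next use of ram: never. Cache: [ram fox plum bat cow]
  25. access fox: HIT. Next use of fox: never. Cache: [ram fox plum bat cow]
Total: 18 hits, 7 misses, 2 evictions

Answer: 2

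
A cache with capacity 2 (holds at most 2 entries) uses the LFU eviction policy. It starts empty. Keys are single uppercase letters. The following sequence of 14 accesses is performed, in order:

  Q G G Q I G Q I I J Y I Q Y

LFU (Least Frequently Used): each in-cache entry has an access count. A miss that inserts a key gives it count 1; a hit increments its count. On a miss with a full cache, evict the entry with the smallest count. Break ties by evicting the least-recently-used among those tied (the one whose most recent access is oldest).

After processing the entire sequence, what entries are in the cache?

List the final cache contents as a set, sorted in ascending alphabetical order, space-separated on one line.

LFU simulation (capacity=2):
  1. access Q: MISS. Cache: [Q(c=1)]
  2. access G: MISS. Cache: [Q(c=1) G(c=1)]
  3. access G: HIT, count now 2. Cache: [Q(c=1) G(c=2)]
  4. access Q: HIT, count now 2. Cache: [G(c=2) Q(c=2)]
  5. access I: MISS, evict G(c=2). Cache: [I(c=1) Q(c=2)]
  6. access G: MISS, evict I(c=1). Cache: [G(c=1) Q(c=2)]
  7. access Q: HIT, count now 3. Cache: [G(c=1) Q(c=3)]
  8. access I: MISS, evict G(c=1). Cache: [I(c=1) Q(c=3)]
  9. access I: HIT, count now 2. Cache: [I(c=2) Q(c=3)]
  10. access J: MISS, evict I(c=2). Cache: [J(c=1) Q(c=3)]
  11. access Y: MISS, evict J(c=1). Cache: [Y(c=1) Q(c=3)]
  12. access I: MISS, evict Y(c=1). Cache: [I(c=1) Q(c=3)]
  13. access Q: HIT, count now 4. Cache: [I(c=1) Q(c=4)]
  14. access Y: MISS, evict I(c=1). Cache: [Y(c=1) Q(c=4)]
Total: 5 hits, 9 misses, 7 evictions

Answer: Q Y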